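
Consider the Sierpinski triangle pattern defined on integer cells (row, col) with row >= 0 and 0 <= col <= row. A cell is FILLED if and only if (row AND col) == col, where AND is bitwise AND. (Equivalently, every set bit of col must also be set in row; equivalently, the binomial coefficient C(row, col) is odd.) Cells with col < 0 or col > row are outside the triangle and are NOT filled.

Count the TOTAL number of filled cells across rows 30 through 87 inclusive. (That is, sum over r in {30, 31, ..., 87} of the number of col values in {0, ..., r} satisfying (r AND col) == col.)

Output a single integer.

Answer: 804

Derivation:
r30=11110 pc4: +16 =16
r31=11111 pc5: +32 =48
r32=100000 pc1: +2 =50
r33=100001 pc2: +4 =54
r34=100010 pc2: +4 =58
r35=100011 pc3: +8 =66
r36=100100 pc2: +4 =70
r37=100101 pc3: +8 =78
r38=100110 pc3: +8 =86
r39=100111 pc4: +16 =102
r40=101000 pc2: +4 =106
r41=101001 pc3: +8 =114
r42=101010 pc3: +8 =122
r43=101011 pc4: +16 =138
r44=101100 pc3: +8 =146
r45=101101 pc4: +16 =162
r46=101110 pc4: +16 =178
r47=101111 pc5: +32 =210
r48=110000 pc2: +4 =214
r49=110001 pc3: +8 =222
r50=110010 pc3: +8 =230
r51=110011 pc4: +16 =246
r52=110100 pc3: +8 =254
r53=110101 pc4: +16 =270
r54=110110 pc4: +16 =286
r55=110111 pc5: +32 =318
r56=111000 pc3: +8 =326
r57=111001 pc4: +16 =342
r58=111010 pc4: +16 =358
r59=111011 pc5: +32 =390
r60=111100 pc4: +16 =406
r61=111101 pc5: +32 =438
r62=111110 pc5: +32 =470
r63=111111 pc6: +64 =534
r64=1000000 pc1: +2 =536
r65=1000001 pc2: +4 =540
r66=1000010 pc2: +4 =544
r67=1000011 pc3: +8 =552
r68=1000100 pc2: +4 =556
r69=1000101 pc3: +8 =564
r70=1000110 pc3: +8 =572
r71=1000111 pc4: +16 =588
r72=1001000 pc2: +4 =592
r73=1001001 pc3: +8 =600
r74=1001010 pc3: +8 =608
r75=1001011 pc4: +16 =624
r76=1001100 pc3: +8 =632
r77=1001101 pc4: +16 =648
r78=1001110 pc4: +16 =664
r79=1001111 pc5: +32 =696
r80=1010000 pc2: +4 =700
r81=1010001 pc3: +8 =708
r82=1010010 pc3: +8 =716
r83=1010011 pc4: +16 =732
r84=1010100 pc3: +8 =740
r85=1010101 pc4: +16 =756
r86=1010110 pc4: +16 =772
r87=1010111 pc5: +32 =804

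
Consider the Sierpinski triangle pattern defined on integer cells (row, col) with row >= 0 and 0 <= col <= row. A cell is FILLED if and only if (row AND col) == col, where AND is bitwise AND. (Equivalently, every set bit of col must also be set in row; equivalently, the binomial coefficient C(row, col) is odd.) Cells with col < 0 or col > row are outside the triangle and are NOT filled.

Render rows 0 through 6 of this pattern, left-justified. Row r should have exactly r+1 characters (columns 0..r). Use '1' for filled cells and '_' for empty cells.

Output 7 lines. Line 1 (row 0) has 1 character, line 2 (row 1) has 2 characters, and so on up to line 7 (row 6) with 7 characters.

Answer: 1
11
1_1
1111
1___1
11__11
1_1_1_1

Derivation:
r0=0: 1
r1=1: 11
r2=10: 1_1
r3=11: 1111
r4=100: 1___1
r5=101: 11__11
r6=110: 1_1_1_1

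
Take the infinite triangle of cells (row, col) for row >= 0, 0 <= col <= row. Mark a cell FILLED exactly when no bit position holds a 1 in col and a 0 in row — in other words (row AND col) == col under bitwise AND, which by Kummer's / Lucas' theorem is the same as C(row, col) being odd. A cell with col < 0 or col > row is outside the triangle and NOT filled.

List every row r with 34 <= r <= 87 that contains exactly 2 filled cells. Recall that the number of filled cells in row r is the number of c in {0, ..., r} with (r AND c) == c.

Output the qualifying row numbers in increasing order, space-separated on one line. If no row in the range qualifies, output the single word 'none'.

Answer: 64

Derivation:
Row r has 2^popcount(r) filled cells, so we need popcount(r) = log2(2) = 1.
Scan r = 34..87 and keep those with exactly 1 one-bits:
r=34=100010 popcount=2 -> skip
r=35=100011 popcount=3 -> skip
r=36=100100 popcount=2 -> skip
r=37=100101 popcount=3 -> skip
r=38=100110 popcount=3 -> skip
r=39=100111 popcount=4 -> skip
r=40=101000 popcount=2 -> skip
r=41=101001 popcount=3 -> skip
r=42=101010 popcount=3 -> skip
r=43=101011 popcount=4 -> skip
r=44=101100 popcount=3 -> skip
r=45=101101 popcount=4 -> skip
r=46=101110 popcount=4 -> skip
r=47=101111 popcount=5 -> skip
r=48=110000 popcount=2 -> skip
r=49=110001 popcount=3 -> skip
r=50=110010 popcount=3 -> skip
r=51=110011 popcount=4 -> skip
r=52=110100 popcount=3 -> skip
r=53=110101 popcount=4 -> skip
r=54=110110 popcount=4 -> skip
r=55=110111 popcount=5 -> skip
r=56=111000 popcount=3 -> skip
r=57=111001 popcount=4 -> skip
r=58=111010 popcount=4 -> skip
r=59=111011 popcount=5 -> skip
r=60=111100 popcount=4 -> skip
r=61=111101 popcount=5 -> skip
r=62=111110 popcount=5 -> skip
r=63=111111 popcount=6 -> skip
r=64=1000000 popcount=1 -> KEEP
r=65=1000001 popcount=2 -> skip
r=66=1000010 popcount=2 -> skip
r=67=1000011 popcount=3 -> skip
r=68=1000100 popcount=2 -> skip
r=69=1000101 popcount=3 -> skip
r=70=1000110 popcount=3 -> skip
r=71=1000111 popcount=4 -> skip
r=72=1001000 popcount=2 -> skip
r=73=1001001 popcount=3 -> skip
r=74=1001010 popcount=3 -> skip
r=75=1001011 popcount=4 -> skip
r=76=1001100 popcount=3 -> skip
r=77=1001101 popcount=4 -> skip
r=78=1001110 popcount=4 -> skip
r=79=1001111 popcount=5 -> skip
r=80=1010000 popcount=2 -> skip
r=81=1010001 popcount=3 -> skip
r=82=1010010 popcount=3 -> skip
r=83=1010011 popcount=4 -> skip
r=84=1010100 popcount=3 -> skip
r=85=1010101 popcount=4 -> skip
r=86=1010110 popcount=4 -> skip
r=87=1010111 popcount=5 -> skip
Kept rows: 64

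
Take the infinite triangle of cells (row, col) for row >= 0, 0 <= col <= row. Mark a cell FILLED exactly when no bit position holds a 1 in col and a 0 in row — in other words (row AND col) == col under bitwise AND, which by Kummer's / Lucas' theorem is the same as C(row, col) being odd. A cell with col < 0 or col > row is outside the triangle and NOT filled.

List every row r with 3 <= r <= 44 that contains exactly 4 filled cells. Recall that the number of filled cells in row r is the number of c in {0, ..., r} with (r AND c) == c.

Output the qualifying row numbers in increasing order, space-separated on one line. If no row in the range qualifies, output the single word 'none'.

Answer: 3 5 6 9 10 12 17 18 20 24 33 34 36 40

Derivation:
Row r has 2^popcount(r) filled cells, so we need popcount(r) = log2(4) = 2.
Scan r = 3..44 and keep those with exactly 2 one-bits:
r=3=11 popcount=2 -> KEEP
r=4=100 popcount=1 -> skip
r=5=101 popcount=2 -> KEEP
r=6=110 popcount=2 -> KEEP
r=7=111 popcount=3 -> skip
r=8=1000 popcount=1 -> skip
r=9=1001 popcount=2 -> KEEP
r=10=1010 popcount=2 -> KEEP
r=11=1011 popcount=3 -> skip
r=12=1100 popcount=2 -> KEEP
r=13=1101 popcount=3 -> skip
r=14=1110 popcount=3 -> skip
r=15=1111 popcount=4 -> skip
r=16=10000 popcount=1 -> skip
r=17=10001 popcount=2 -> KEEP
r=18=10010 popcount=2 -> KEEP
r=19=10011 popcount=3 -> skip
r=20=10100 popcount=2 -> KEEP
r=21=10101 popcount=3 -> skip
r=22=10110 popcount=3 -> skip
r=23=10111 popcount=4 -> skip
r=24=11000 popcount=2 -> KEEP
r=25=11001 popcount=3 -> skip
r=26=11010 popcount=3 -> skip
r=27=11011 popcount=4 -> skip
r=28=11100 popcount=3 -> skip
r=29=11101 popcount=4 -> skip
r=30=11110 popcount=4 -> skip
r=31=11111 popcount=5 -> skip
r=32=100000 popcount=1 -> skip
r=33=100001 popcount=2 -> KEEP
r=34=100010 popcount=2 -> KEEP
r=35=100011 popcount=3 -> skip
r=36=100100 popcount=2 -> KEEP
r=37=100101 popcount=3 -> skip
r=38=100110 popcount=3 -> skip
r=39=100111 popcount=4 -> skip
r=40=101000 popcount=2 -> KEEP
r=41=101001 popcount=3 -> skip
r=42=101010 popcount=3 -> skip
r=43=101011 popcount=4 -> skip
r=44=101100 popcount=3 -> skip
Kept rows: 3 5 6 9 10 12 17 18 20 24 33 34 36 40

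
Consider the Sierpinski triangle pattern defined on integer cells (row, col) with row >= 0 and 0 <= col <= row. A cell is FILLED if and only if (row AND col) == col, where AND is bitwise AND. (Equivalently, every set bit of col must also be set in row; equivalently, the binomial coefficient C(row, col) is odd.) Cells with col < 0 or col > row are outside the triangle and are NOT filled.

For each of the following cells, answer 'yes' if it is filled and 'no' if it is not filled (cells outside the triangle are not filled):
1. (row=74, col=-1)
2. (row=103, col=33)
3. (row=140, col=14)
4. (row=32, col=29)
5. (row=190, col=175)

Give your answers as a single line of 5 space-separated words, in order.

(74,-1): col outside [0, 74] -> not filled
(103,33): row=0b1100111, col=0b100001, row AND col = 0b100001 = 33; 33 == 33 -> filled
(140,14): row=0b10001100, col=0b1110, row AND col = 0b1100 = 12; 12 != 14 -> empty
(32,29): row=0b100000, col=0b11101, row AND col = 0b0 = 0; 0 != 29 -> empty
(190,175): row=0b10111110, col=0b10101111, row AND col = 0b10101110 = 174; 174 != 175 -> empty

Answer: no yes no no no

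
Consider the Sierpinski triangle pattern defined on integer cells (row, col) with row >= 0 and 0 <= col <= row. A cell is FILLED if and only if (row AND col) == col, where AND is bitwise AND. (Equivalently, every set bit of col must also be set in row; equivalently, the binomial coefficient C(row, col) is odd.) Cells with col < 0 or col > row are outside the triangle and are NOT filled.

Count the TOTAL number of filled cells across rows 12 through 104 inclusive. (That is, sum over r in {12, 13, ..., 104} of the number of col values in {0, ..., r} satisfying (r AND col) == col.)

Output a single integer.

Answer: 1286

Derivation:
r12=1100 pc2: +4 =4
r13=1101 pc3: +8 =12
r14=1110 pc3: +8 =20
r15=1111 pc4: +16 =36
r16=10000 pc1: +2 =38
r17=10001 pc2: +4 =42
r18=10010 pc2: +4 =46
r19=10011 pc3: +8 =54
r20=10100 pc2: +4 =58
r21=10101 pc3: +8 =66
r22=10110 pc3: +8 =74
r23=10111 pc4: +16 =90
r24=11000 pc2: +4 =94
r25=11001 pc3: +8 =102
r26=11010 pc3: +8 =110
r27=11011 pc4: +16 =126
r28=11100 pc3: +8 =134
r29=11101 pc4: +16 =150
r30=11110 pc4: +16 =166
r31=11111 pc5: +32 =198
r32=100000 pc1: +2 =200
r33=100001 pc2: +4 =204
r34=100010 pc2: +4 =208
r35=100011 pc3: +8 =216
r36=100100 pc2: +4 =220
r37=100101 pc3: +8 =228
r38=100110 pc3: +8 =236
r39=100111 pc4: +16 =252
r40=101000 pc2: +4 =256
r41=101001 pc3: +8 =264
r42=101010 pc3: +8 =272
r43=101011 pc4: +16 =288
r44=101100 pc3: +8 =296
r45=101101 pc4: +16 =312
r46=101110 pc4: +16 =328
r47=101111 pc5: +32 =360
r48=110000 pc2: +4 =364
r49=110001 pc3: +8 =372
r50=110010 pc3: +8 =380
r51=110011 pc4: +16 =396
r52=110100 pc3: +8 =404
r53=110101 pc4: +16 =420
r54=110110 pc4: +16 =436
r55=110111 pc5: +32 =468
r56=111000 pc3: +8 =476
r57=111001 pc4: +16 =492
r58=111010 pc4: +16 =508
r59=111011 pc5: +32 =540
r60=111100 pc4: +16 =556
r61=111101 pc5: +32 =588
r62=111110 pc5: +32 =620
r63=111111 pc6: +64 =684
r64=1000000 pc1: +2 =686
r65=1000001 pc2: +4 =690
r66=1000010 pc2: +4 =694
r67=1000011 pc3: +8 =702
r68=1000100 pc2: +4 =706
r69=1000101 pc3: +8 =714
r70=1000110 pc3: +8 =722
r71=1000111 pc4: +16 =738
r72=1001000 pc2: +4 =742
r73=1001001 pc3: +8 =750
r74=1001010 pc3: +8 =758
r75=1001011 pc4: +16 =774
r76=1001100 pc3: +8 =782
r77=1001101 pc4: +16 =798
r78=1001110 pc4: +16 =814
r79=1001111 pc5: +32 =846
r80=1010000 pc2: +4 =850
r81=1010001 pc3: +8 =858
r82=1010010 pc3: +8 =866
r83=1010011 pc4: +16 =882
r84=1010100 pc3: +8 =890
r85=1010101 pc4: +16 =906
r86=1010110 pc4: +16 =922
r87=1010111 pc5: +32 =954
r88=1011000 pc3: +8 =962
r89=1011001 pc4: +16 =978
r90=1011010 pc4: +16 =994
r91=1011011 pc5: +32 =1026
r92=1011100 pc4: +16 =1042
r93=1011101 pc5: +32 =1074
r94=1011110 pc5: +32 =1106
r95=1011111 pc6: +64 =1170
r96=1100000 pc2: +4 =1174
r97=1100001 pc3: +8 =1182
r98=1100010 pc3: +8 =1190
r99=1100011 pc4: +16 =1206
r100=1100100 pc3: +8 =1214
r101=1100101 pc4: +16 =1230
r102=1100110 pc4: +16 =1246
r103=1100111 pc5: +32 =1278
r104=1101000 pc3: +8 =1286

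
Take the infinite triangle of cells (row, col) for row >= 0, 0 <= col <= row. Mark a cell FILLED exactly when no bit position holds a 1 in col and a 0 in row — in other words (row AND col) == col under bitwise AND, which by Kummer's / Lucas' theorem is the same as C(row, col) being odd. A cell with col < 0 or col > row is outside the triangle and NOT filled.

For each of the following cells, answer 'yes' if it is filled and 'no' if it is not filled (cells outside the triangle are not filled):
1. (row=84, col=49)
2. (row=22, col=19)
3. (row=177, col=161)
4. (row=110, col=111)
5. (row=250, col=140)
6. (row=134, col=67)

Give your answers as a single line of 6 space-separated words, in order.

Answer: no no yes no no no

Derivation:
(84,49): row=0b1010100, col=0b110001, row AND col = 0b10000 = 16; 16 != 49 -> empty
(22,19): row=0b10110, col=0b10011, row AND col = 0b10010 = 18; 18 != 19 -> empty
(177,161): row=0b10110001, col=0b10100001, row AND col = 0b10100001 = 161; 161 == 161 -> filled
(110,111): col outside [0, 110] -> not filled
(250,140): row=0b11111010, col=0b10001100, row AND col = 0b10001000 = 136; 136 != 140 -> empty
(134,67): row=0b10000110, col=0b1000011, row AND col = 0b10 = 2; 2 != 67 -> empty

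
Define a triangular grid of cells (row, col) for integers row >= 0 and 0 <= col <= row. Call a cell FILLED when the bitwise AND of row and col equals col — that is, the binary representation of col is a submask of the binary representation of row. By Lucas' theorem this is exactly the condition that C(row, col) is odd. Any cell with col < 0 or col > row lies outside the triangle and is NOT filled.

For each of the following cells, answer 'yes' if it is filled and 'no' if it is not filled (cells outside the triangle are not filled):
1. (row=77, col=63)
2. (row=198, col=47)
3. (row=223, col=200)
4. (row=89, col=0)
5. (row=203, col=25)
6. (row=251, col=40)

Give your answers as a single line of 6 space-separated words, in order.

Answer: no no yes yes no yes

Derivation:
(77,63): row=0b1001101, col=0b111111, row AND col = 0b1101 = 13; 13 != 63 -> empty
(198,47): row=0b11000110, col=0b101111, row AND col = 0b110 = 6; 6 != 47 -> empty
(223,200): row=0b11011111, col=0b11001000, row AND col = 0b11001000 = 200; 200 == 200 -> filled
(89,0): row=0b1011001, col=0b0, row AND col = 0b0 = 0; 0 == 0 -> filled
(203,25): row=0b11001011, col=0b11001, row AND col = 0b1001 = 9; 9 != 25 -> empty
(251,40): row=0b11111011, col=0b101000, row AND col = 0b101000 = 40; 40 == 40 -> filled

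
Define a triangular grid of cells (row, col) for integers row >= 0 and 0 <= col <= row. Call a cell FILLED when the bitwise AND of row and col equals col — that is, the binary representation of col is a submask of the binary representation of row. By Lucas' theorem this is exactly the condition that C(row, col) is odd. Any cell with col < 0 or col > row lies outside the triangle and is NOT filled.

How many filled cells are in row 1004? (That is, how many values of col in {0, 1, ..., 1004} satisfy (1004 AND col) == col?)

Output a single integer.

Answer: 128

Derivation:
1004 in binary = 1111101100
popcount(1004) = number of 1-bits in 1111101100 = 7
A col c satisfies (1004 AND c) == c iff every set bit of c is also set in 1004; each of the 7 set bits of 1004 can independently be on or off in c.
count = 2^7 = 128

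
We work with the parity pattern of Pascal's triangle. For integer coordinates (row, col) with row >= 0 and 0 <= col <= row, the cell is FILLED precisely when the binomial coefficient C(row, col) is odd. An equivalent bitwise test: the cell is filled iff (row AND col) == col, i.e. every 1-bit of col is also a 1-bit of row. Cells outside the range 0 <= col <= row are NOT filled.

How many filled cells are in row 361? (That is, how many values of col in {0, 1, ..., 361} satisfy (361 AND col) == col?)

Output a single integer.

361 in binary = 101101001
popcount(361) = number of 1-bits in 101101001 = 5
A col c satisfies (361 AND c) == c iff every set bit of c is also set in 361; each of the 5 set bits of 361 can independently be on or off in c.
count = 2^5 = 32

Answer: 32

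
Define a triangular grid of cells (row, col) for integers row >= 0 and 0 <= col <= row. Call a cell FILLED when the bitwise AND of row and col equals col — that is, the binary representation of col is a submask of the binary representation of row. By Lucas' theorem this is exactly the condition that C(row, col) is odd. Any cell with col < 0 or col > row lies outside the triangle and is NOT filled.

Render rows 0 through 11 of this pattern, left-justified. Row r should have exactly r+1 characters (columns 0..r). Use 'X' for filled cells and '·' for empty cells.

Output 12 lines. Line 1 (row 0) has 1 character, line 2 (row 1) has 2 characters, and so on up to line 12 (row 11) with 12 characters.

r0=0: X
r1=1: XX
r2=10: X·X
r3=11: XXXX
r4=100: X···X
r5=101: XX··XX
r6=110: X·X·X·X
r7=111: XXXXXXXX
r8=1000: X·······X
r9=1001: XX······XX
r10=1010: X·X·····X·X
r11=1011: XXXX····XXXX

Answer: X
XX
X·X
XXXX
X···X
XX··XX
X·X·X·X
XXXXXXXX
X·······X
XX······XX
X·X·····X·X
XXXX····XXXX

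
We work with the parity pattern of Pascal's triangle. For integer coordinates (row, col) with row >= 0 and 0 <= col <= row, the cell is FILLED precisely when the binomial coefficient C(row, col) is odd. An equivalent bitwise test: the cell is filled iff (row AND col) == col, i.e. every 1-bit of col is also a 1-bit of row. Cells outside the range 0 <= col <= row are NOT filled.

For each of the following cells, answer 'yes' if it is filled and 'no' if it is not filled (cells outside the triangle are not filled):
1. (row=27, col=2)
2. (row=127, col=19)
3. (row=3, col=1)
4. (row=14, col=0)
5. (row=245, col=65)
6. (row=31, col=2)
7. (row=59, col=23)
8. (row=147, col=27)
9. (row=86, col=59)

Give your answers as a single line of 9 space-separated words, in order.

(27,2): row=0b11011, col=0b10, row AND col = 0b10 = 2; 2 == 2 -> filled
(127,19): row=0b1111111, col=0b10011, row AND col = 0b10011 = 19; 19 == 19 -> filled
(3,1): row=0b11, col=0b1, row AND col = 0b1 = 1; 1 == 1 -> filled
(14,0): row=0b1110, col=0b0, row AND col = 0b0 = 0; 0 == 0 -> filled
(245,65): row=0b11110101, col=0b1000001, row AND col = 0b1000001 = 65; 65 == 65 -> filled
(31,2): row=0b11111, col=0b10, row AND col = 0b10 = 2; 2 == 2 -> filled
(59,23): row=0b111011, col=0b10111, row AND col = 0b10011 = 19; 19 != 23 -> empty
(147,27): row=0b10010011, col=0b11011, row AND col = 0b10011 = 19; 19 != 27 -> empty
(86,59): row=0b1010110, col=0b111011, row AND col = 0b10010 = 18; 18 != 59 -> empty

Answer: yes yes yes yes yes yes no no no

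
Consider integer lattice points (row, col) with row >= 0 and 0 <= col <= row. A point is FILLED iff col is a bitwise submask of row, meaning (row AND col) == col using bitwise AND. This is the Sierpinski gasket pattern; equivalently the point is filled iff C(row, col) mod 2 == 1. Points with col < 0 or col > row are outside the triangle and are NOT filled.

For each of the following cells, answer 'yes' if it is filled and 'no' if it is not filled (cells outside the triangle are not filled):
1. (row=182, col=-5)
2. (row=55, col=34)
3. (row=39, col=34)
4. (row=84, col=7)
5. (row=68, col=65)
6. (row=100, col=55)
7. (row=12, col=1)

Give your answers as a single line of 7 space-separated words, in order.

Answer: no yes yes no no no no

Derivation:
(182,-5): col outside [0, 182] -> not filled
(55,34): row=0b110111, col=0b100010, row AND col = 0b100010 = 34; 34 == 34 -> filled
(39,34): row=0b100111, col=0b100010, row AND col = 0b100010 = 34; 34 == 34 -> filled
(84,7): row=0b1010100, col=0b111, row AND col = 0b100 = 4; 4 != 7 -> empty
(68,65): row=0b1000100, col=0b1000001, row AND col = 0b1000000 = 64; 64 != 65 -> empty
(100,55): row=0b1100100, col=0b110111, row AND col = 0b100100 = 36; 36 != 55 -> empty
(12,1): row=0b1100, col=0b1, row AND col = 0b0 = 0; 0 != 1 -> empty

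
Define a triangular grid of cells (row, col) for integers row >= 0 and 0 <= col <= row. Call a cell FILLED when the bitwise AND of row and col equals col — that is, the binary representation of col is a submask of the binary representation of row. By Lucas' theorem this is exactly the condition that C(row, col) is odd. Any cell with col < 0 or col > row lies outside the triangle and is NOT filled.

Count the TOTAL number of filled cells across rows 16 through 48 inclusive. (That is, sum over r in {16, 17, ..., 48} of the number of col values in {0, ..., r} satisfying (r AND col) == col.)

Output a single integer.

r16=10000 pc1: +2 =2
r17=10001 pc2: +4 =6
r18=10010 pc2: +4 =10
r19=10011 pc3: +8 =18
r20=10100 pc2: +4 =22
r21=10101 pc3: +8 =30
r22=10110 pc3: +8 =38
r23=10111 pc4: +16 =54
r24=11000 pc2: +4 =58
r25=11001 pc3: +8 =66
r26=11010 pc3: +8 =74
r27=11011 pc4: +16 =90
r28=11100 pc3: +8 =98
r29=11101 pc4: +16 =114
r30=11110 pc4: +16 =130
r31=11111 pc5: +32 =162
r32=100000 pc1: +2 =164
r33=100001 pc2: +4 =168
r34=100010 pc2: +4 =172
r35=100011 pc3: +8 =180
r36=100100 pc2: +4 =184
r37=100101 pc3: +8 =192
r38=100110 pc3: +8 =200
r39=100111 pc4: +16 =216
r40=101000 pc2: +4 =220
r41=101001 pc3: +8 =228
r42=101010 pc3: +8 =236
r43=101011 pc4: +16 =252
r44=101100 pc3: +8 =260
r45=101101 pc4: +16 =276
r46=101110 pc4: +16 =292
r47=101111 pc5: +32 =324
r48=110000 pc2: +4 =328

Answer: 328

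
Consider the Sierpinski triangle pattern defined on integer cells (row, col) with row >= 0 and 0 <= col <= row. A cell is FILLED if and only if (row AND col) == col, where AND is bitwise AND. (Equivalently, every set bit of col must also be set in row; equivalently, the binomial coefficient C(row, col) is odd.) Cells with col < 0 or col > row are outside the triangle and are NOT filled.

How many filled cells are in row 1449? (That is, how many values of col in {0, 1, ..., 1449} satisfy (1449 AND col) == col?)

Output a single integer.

1449 in binary = 10110101001
popcount(1449) = number of 1-bits in 10110101001 = 6
A col c satisfies (1449 AND c) == c iff every set bit of c is also set in 1449; each of the 6 set bits of 1449 can independently be on or off in c.
count = 2^6 = 64

Answer: 64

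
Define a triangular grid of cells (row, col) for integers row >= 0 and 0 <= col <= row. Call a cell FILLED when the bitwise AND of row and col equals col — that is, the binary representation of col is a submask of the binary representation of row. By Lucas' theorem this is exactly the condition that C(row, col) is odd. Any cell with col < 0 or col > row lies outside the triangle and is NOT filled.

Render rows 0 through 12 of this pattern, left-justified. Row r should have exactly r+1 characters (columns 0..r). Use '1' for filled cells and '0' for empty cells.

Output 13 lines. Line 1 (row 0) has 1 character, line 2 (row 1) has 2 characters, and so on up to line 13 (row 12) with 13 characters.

r0=0: 1
r1=1: 11
r2=10: 101
r3=11: 1111
r4=100: 10001
r5=101: 110011
r6=110: 1010101
r7=111: 11111111
r8=1000: 100000001
r9=1001: 1100000011
r10=1010: 10100000101
r11=1011: 111100001111
r12=1100: 1000100010001

Answer: 1
11
101
1111
10001
110011
1010101
11111111
100000001
1100000011
10100000101
111100001111
1000100010001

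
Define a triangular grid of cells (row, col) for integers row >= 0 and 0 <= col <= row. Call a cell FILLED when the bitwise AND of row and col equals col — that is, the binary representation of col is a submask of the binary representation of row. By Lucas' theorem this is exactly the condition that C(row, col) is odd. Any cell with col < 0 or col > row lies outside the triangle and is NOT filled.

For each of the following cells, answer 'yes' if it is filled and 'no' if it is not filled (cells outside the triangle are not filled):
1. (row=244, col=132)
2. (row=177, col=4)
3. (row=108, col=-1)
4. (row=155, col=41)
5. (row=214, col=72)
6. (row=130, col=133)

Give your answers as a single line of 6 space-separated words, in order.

Answer: yes no no no no no

Derivation:
(244,132): row=0b11110100, col=0b10000100, row AND col = 0b10000100 = 132; 132 == 132 -> filled
(177,4): row=0b10110001, col=0b100, row AND col = 0b0 = 0; 0 != 4 -> empty
(108,-1): col outside [0, 108] -> not filled
(155,41): row=0b10011011, col=0b101001, row AND col = 0b1001 = 9; 9 != 41 -> empty
(214,72): row=0b11010110, col=0b1001000, row AND col = 0b1000000 = 64; 64 != 72 -> empty
(130,133): col outside [0, 130] -> not filled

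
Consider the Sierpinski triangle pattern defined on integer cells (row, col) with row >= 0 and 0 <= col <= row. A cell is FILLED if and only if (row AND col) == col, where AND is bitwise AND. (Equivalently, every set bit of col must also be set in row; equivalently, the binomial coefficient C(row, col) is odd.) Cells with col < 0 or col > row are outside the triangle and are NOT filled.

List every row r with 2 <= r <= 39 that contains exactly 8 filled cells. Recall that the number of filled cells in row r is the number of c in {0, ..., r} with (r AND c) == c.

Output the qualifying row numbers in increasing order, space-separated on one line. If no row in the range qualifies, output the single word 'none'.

Answer: 7 11 13 14 19 21 22 25 26 28 35 37 38

Derivation:
Row r has 2^popcount(r) filled cells, so we need popcount(r) = log2(8) = 3.
Scan r = 2..39 and keep those with exactly 3 one-bits:
r=2=10 popcount=1 -> skip
r=3=11 popcount=2 -> skip
r=4=100 popcount=1 -> skip
r=5=101 popcount=2 -> skip
r=6=110 popcount=2 -> skip
r=7=111 popcount=3 -> KEEP
r=8=1000 popcount=1 -> skip
r=9=1001 popcount=2 -> skip
r=10=1010 popcount=2 -> skip
r=11=1011 popcount=3 -> KEEP
r=12=1100 popcount=2 -> skip
r=13=1101 popcount=3 -> KEEP
r=14=1110 popcount=3 -> KEEP
r=15=1111 popcount=4 -> skip
r=16=10000 popcount=1 -> skip
r=17=10001 popcount=2 -> skip
r=18=10010 popcount=2 -> skip
r=19=10011 popcount=3 -> KEEP
r=20=10100 popcount=2 -> skip
r=21=10101 popcount=3 -> KEEP
r=22=10110 popcount=3 -> KEEP
r=23=10111 popcount=4 -> skip
r=24=11000 popcount=2 -> skip
r=25=11001 popcount=3 -> KEEP
r=26=11010 popcount=3 -> KEEP
r=27=11011 popcount=4 -> skip
r=28=11100 popcount=3 -> KEEP
r=29=11101 popcount=4 -> skip
r=30=11110 popcount=4 -> skip
r=31=11111 popcount=5 -> skip
r=32=100000 popcount=1 -> skip
r=33=100001 popcount=2 -> skip
r=34=100010 popcount=2 -> skip
r=35=100011 popcount=3 -> KEEP
r=36=100100 popcount=2 -> skip
r=37=100101 popcount=3 -> KEEP
r=38=100110 popcount=3 -> KEEP
r=39=100111 popcount=4 -> skip
Kept rows: 7 11 13 14 19 21 22 25 26 28 35 37 38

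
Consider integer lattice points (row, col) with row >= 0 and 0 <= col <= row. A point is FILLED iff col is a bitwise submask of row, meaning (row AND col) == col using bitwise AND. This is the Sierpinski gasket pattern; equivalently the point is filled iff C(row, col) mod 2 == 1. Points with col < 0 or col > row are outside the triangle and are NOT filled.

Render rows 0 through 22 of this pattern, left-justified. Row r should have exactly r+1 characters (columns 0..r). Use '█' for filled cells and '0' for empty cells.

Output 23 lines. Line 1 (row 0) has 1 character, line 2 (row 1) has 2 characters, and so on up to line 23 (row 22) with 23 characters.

Answer: █
██
█0█
████
█000█
██00██
█0█0█0█
████████
█0000000█
██000000██
█0█00000█0█
████0000████
█000█000█000█
██00██00██00██
█0█0█0█0█0█0█0█
████████████████
█000000000000000█
██00000000000000██
█0█0000000000000█0█
████000000000000████
█000█00000000000█000█
██00██0000000000██00██
█0█0█0█000000000█0█0█0█

Derivation:
r0=0: █
r1=1: ██
r2=10: █0█
r3=11: ████
r4=100: █000█
r5=101: ██00██
r6=110: █0█0█0█
r7=111: ████████
r8=1000: █0000000█
r9=1001: ██000000██
r10=1010: █0█00000█0█
r11=1011: ████0000████
r12=1100: █000█000█000█
r13=1101: ██00██00██00██
r14=1110: █0█0█0█0█0█0█0█
r15=1111: ████████████████
r16=10000: █000000000000000█
r17=10001: ██00000000000000██
r18=10010: █0█0000000000000█0█
r19=10011: ████000000000000████
r20=10100: █000█00000000000█000█
r21=10101: ██00██0000000000██00██
r22=10110: █0█0█0█000000000█0█0█0█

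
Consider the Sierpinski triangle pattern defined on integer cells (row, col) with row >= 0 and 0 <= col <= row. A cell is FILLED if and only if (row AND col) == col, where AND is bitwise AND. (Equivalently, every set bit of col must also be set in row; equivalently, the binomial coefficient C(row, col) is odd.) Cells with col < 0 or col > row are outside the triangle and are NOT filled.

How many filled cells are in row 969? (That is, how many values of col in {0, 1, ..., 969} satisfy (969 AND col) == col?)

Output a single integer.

969 in binary = 1111001001
popcount(969) = number of 1-bits in 1111001001 = 6
A col c satisfies (969 AND c) == c iff every set bit of c is also set in 969; each of the 6 set bits of 969 can independently be on or off in c.
count = 2^6 = 64

Answer: 64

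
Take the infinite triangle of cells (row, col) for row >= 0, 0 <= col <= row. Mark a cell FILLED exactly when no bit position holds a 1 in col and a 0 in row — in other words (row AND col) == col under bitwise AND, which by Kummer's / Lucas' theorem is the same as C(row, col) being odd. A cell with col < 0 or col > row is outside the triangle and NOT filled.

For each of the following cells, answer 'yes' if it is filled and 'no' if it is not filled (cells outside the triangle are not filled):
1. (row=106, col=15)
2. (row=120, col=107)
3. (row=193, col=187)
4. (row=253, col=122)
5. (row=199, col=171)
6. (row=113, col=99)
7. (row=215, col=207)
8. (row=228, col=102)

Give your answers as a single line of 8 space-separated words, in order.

Answer: no no no no no no no no

Derivation:
(106,15): row=0b1101010, col=0b1111, row AND col = 0b1010 = 10; 10 != 15 -> empty
(120,107): row=0b1111000, col=0b1101011, row AND col = 0b1101000 = 104; 104 != 107 -> empty
(193,187): row=0b11000001, col=0b10111011, row AND col = 0b10000001 = 129; 129 != 187 -> empty
(253,122): row=0b11111101, col=0b1111010, row AND col = 0b1111000 = 120; 120 != 122 -> empty
(199,171): row=0b11000111, col=0b10101011, row AND col = 0b10000011 = 131; 131 != 171 -> empty
(113,99): row=0b1110001, col=0b1100011, row AND col = 0b1100001 = 97; 97 != 99 -> empty
(215,207): row=0b11010111, col=0b11001111, row AND col = 0b11000111 = 199; 199 != 207 -> empty
(228,102): row=0b11100100, col=0b1100110, row AND col = 0b1100100 = 100; 100 != 102 -> empty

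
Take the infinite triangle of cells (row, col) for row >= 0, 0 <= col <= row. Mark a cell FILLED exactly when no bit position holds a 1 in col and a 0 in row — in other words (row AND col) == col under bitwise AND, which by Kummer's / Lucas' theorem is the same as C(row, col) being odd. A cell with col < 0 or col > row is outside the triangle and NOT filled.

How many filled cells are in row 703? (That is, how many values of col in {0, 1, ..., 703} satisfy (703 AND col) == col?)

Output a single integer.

Answer: 256

Derivation:
703 in binary = 1010111111
popcount(703) = number of 1-bits in 1010111111 = 8
A col c satisfies (703 AND c) == c iff every set bit of c is also set in 703; each of the 8 set bits of 703 can independently be on or off in c.
count = 2^8 = 256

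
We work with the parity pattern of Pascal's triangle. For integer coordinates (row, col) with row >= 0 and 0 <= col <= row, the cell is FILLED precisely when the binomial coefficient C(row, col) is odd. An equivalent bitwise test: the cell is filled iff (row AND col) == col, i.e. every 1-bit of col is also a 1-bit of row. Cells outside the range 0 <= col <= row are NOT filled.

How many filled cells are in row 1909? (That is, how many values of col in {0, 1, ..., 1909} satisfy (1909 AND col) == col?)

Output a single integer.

1909 in binary = 11101110101
popcount(1909) = number of 1-bits in 11101110101 = 8
A col c satisfies (1909 AND c) == c iff every set bit of c is also set in 1909; each of the 8 set bits of 1909 can independently be on or off in c.
count = 2^8 = 256

Answer: 256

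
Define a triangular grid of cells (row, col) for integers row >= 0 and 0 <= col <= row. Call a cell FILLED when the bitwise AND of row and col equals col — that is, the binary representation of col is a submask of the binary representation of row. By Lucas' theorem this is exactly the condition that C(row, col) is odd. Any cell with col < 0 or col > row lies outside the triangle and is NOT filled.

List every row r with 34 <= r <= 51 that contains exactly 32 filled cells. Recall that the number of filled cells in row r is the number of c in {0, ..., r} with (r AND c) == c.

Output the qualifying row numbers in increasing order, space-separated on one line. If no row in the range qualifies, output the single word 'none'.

Answer: 47

Derivation:
Row r has 2^popcount(r) filled cells, so we need popcount(r) = log2(32) = 5.
Scan r = 34..51 and keep those with exactly 5 one-bits:
r=34=100010 popcount=2 -> skip
r=35=100011 popcount=3 -> skip
r=36=100100 popcount=2 -> skip
r=37=100101 popcount=3 -> skip
r=38=100110 popcount=3 -> skip
r=39=100111 popcount=4 -> skip
r=40=101000 popcount=2 -> skip
r=41=101001 popcount=3 -> skip
r=42=101010 popcount=3 -> skip
r=43=101011 popcount=4 -> skip
r=44=101100 popcount=3 -> skip
r=45=101101 popcount=4 -> skip
r=46=101110 popcount=4 -> skip
r=47=101111 popcount=5 -> KEEP
r=48=110000 popcount=2 -> skip
r=49=110001 popcount=3 -> skip
r=50=110010 popcount=3 -> skip
r=51=110011 popcount=4 -> skip
Kept rows: 47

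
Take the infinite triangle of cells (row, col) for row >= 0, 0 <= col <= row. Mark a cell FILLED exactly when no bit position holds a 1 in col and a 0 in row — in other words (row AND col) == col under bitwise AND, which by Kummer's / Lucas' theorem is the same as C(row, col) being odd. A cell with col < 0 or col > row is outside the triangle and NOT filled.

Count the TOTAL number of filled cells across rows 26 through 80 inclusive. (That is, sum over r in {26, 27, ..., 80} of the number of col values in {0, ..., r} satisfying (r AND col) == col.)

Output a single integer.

Answer: 748

Derivation:
r26=11010 pc3: +8 =8
r27=11011 pc4: +16 =24
r28=11100 pc3: +8 =32
r29=11101 pc4: +16 =48
r30=11110 pc4: +16 =64
r31=11111 pc5: +32 =96
r32=100000 pc1: +2 =98
r33=100001 pc2: +4 =102
r34=100010 pc2: +4 =106
r35=100011 pc3: +8 =114
r36=100100 pc2: +4 =118
r37=100101 pc3: +8 =126
r38=100110 pc3: +8 =134
r39=100111 pc4: +16 =150
r40=101000 pc2: +4 =154
r41=101001 pc3: +8 =162
r42=101010 pc3: +8 =170
r43=101011 pc4: +16 =186
r44=101100 pc3: +8 =194
r45=101101 pc4: +16 =210
r46=101110 pc4: +16 =226
r47=101111 pc5: +32 =258
r48=110000 pc2: +4 =262
r49=110001 pc3: +8 =270
r50=110010 pc3: +8 =278
r51=110011 pc4: +16 =294
r52=110100 pc3: +8 =302
r53=110101 pc4: +16 =318
r54=110110 pc4: +16 =334
r55=110111 pc5: +32 =366
r56=111000 pc3: +8 =374
r57=111001 pc4: +16 =390
r58=111010 pc4: +16 =406
r59=111011 pc5: +32 =438
r60=111100 pc4: +16 =454
r61=111101 pc5: +32 =486
r62=111110 pc5: +32 =518
r63=111111 pc6: +64 =582
r64=1000000 pc1: +2 =584
r65=1000001 pc2: +4 =588
r66=1000010 pc2: +4 =592
r67=1000011 pc3: +8 =600
r68=1000100 pc2: +4 =604
r69=1000101 pc3: +8 =612
r70=1000110 pc3: +8 =620
r71=1000111 pc4: +16 =636
r72=1001000 pc2: +4 =640
r73=1001001 pc3: +8 =648
r74=1001010 pc3: +8 =656
r75=1001011 pc4: +16 =672
r76=1001100 pc3: +8 =680
r77=1001101 pc4: +16 =696
r78=1001110 pc4: +16 =712
r79=1001111 pc5: +32 =744
r80=1010000 pc2: +4 =748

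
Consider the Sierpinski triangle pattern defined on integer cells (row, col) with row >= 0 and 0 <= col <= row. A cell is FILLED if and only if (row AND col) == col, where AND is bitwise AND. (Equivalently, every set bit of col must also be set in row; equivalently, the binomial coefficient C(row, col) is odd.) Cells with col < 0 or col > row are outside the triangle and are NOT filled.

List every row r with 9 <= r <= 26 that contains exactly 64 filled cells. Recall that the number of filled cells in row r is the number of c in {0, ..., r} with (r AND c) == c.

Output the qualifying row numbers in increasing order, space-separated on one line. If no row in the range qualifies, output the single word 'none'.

Row r has 2^popcount(r) filled cells, so we need popcount(r) = log2(64) = 6.
Scan r = 9..26 and keep those with exactly 6 one-bits:
r=9=1001 popcount=2 -> skip
r=10=1010 popcount=2 -> skip
r=11=1011 popcount=3 -> skip
r=12=1100 popcount=2 -> skip
r=13=1101 popcount=3 -> skip
r=14=1110 popcount=3 -> skip
r=15=1111 popcount=4 -> skip
r=16=10000 popcount=1 -> skip
r=17=10001 popcount=2 -> skip
r=18=10010 popcount=2 -> skip
r=19=10011 popcount=3 -> skip
r=20=10100 popcount=2 -> skip
r=21=10101 popcount=3 -> skip
r=22=10110 popcount=3 -> skip
r=23=10111 popcount=4 -> skip
r=24=11000 popcount=2 -> skip
r=25=11001 popcount=3 -> skip
r=26=11010 popcount=3 -> skip
Kept rows: none

Answer: none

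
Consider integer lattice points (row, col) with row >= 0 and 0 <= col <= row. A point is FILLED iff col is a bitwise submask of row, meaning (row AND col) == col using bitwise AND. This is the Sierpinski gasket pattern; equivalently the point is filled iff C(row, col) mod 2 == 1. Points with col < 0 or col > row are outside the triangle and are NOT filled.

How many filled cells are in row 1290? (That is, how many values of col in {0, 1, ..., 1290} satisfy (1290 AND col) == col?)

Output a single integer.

1290 in binary = 10100001010
popcount(1290) = number of 1-bits in 10100001010 = 4
A col c satisfies (1290 AND c) == c iff every set bit of c is also set in 1290; each of the 4 set bits of 1290 can independently be on or off in c.
count = 2^4 = 16

Answer: 16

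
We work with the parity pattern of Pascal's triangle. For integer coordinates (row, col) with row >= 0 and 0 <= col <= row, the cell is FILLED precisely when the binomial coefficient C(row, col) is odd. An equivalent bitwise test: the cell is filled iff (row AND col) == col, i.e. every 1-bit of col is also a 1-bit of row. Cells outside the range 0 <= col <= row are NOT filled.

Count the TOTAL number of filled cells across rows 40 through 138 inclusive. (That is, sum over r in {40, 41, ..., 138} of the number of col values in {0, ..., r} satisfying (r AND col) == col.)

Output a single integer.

Answer: 1964

Derivation:
r40=101000 pc2: +4 =4
r41=101001 pc3: +8 =12
r42=101010 pc3: +8 =20
r43=101011 pc4: +16 =36
r44=101100 pc3: +8 =44
r45=101101 pc4: +16 =60
r46=101110 pc4: +16 =76
r47=101111 pc5: +32 =108
r48=110000 pc2: +4 =112
r49=110001 pc3: +8 =120
r50=110010 pc3: +8 =128
r51=110011 pc4: +16 =144
r52=110100 pc3: +8 =152
r53=110101 pc4: +16 =168
r54=110110 pc4: +16 =184
r55=110111 pc5: +32 =216
r56=111000 pc3: +8 =224
r57=111001 pc4: +16 =240
r58=111010 pc4: +16 =256
r59=111011 pc5: +32 =288
r60=111100 pc4: +16 =304
r61=111101 pc5: +32 =336
r62=111110 pc5: +32 =368
r63=111111 pc6: +64 =432
r64=1000000 pc1: +2 =434
r65=1000001 pc2: +4 =438
r66=1000010 pc2: +4 =442
r67=1000011 pc3: +8 =450
r68=1000100 pc2: +4 =454
r69=1000101 pc3: +8 =462
r70=1000110 pc3: +8 =470
r71=1000111 pc4: +16 =486
r72=1001000 pc2: +4 =490
r73=1001001 pc3: +8 =498
r74=1001010 pc3: +8 =506
r75=1001011 pc4: +16 =522
r76=1001100 pc3: +8 =530
r77=1001101 pc4: +16 =546
r78=1001110 pc4: +16 =562
r79=1001111 pc5: +32 =594
r80=1010000 pc2: +4 =598
r81=1010001 pc3: +8 =606
r82=1010010 pc3: +8 =614
r83=1010011 pc4: +16 =630
r84=1010100 pc3: +8 =638
r85=1010101 pc4: +16 =654
r86=1010110 pc4: +16 =670
r87=1010111 pc5: +32 =702
r88=1011000 pc3: +8 =710
r89=1011001 pc4: +16 =726
r90=1011010 pc4: +16 =742
r91=1011011 pc5: +32 =774
r92=1011100 pc4: +16 =790
r93=1011101 pc5: +32 =822
r94=1011110 pc5: +32 =854
r95=1011111 pc6: +64 =918
r96=1100000 pc2: +4 =922
r97=1100001 pc3: +8 =930
r98=1100010 pc3: +8 =938
r99=1100011 pc4: +16 =954
r100=1100100 pc3: +8 =962
r101=1100101 pc4: +16 =978
r102=1100110 pc4: +16 =994
r103=1100111 pc5: +32 =1026
r104=1101000 pc3: +8 =1034
r105=1101001 pc4: +16 =1050
r106=1101010 pc4: +16 =1066
r107=1101011 pc5: +32 =1098
r108=1101100 pc4: +16 =1114
r109=1101101 pc5: +32 =1146
r110=1101110 pc5: +32 =1178
r111=1101111 pc6: +64 =1242
r112=1110000 pc3: +8 =1250
r113=1110001 pc4: +16 =1266
r114=1110010 pc4: +16 =1282
r115=1110011 pc5: +32 =1314
r116=1110100 pc4: +16 =1330
r117=1110101 pc5: +32 =1362
r118=1110110 pc5: +32 =1394
r119=1110111 pc6: +64 =1458
r120=1111000 pc4: +16 =1474
r121=1111001 pc5: +32 =1506
r122=1111010 pc5: +32 =1538
r123=1111011 pc6: +64 =1602
r124=1111100 pc5: +32 =1634
r125=1111101 pc6: +64 =1698
r126=1111110 pc6: +64 =1762
r127=1111111 pc7: +128 =1890
r128=10000000 pc1: +2 =1892
r129=10000001 pc2: +4 =1896
r130=10000010 pc2: +4 =1900
r131=10000011 pc3: +8 =1908
r132=10000100 pc2: +4 =1912
r133=10000101 pc3: +8 =1920
r134=10000110 pc3: +8 =1928
r135=10000111 pc4: +16 =1944
r136=10001000 pc2: +4 =1948
r137=10001001 pc3: +8 =1956
r138=10001010 pc3: +8 =1964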